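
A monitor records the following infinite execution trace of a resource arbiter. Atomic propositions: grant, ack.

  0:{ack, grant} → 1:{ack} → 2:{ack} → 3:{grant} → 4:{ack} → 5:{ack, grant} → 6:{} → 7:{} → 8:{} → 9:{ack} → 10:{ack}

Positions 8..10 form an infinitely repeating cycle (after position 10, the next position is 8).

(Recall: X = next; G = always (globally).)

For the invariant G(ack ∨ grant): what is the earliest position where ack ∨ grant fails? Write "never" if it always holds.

6

Check ack ∨ grant at each position in order: 0 ✓, 1 ✓, 2 ✓, 3 ✓, 4 ✓, 5 ✓.
At position 6 the labels are {}, so ack ∨ grant is false there. This is the first violation.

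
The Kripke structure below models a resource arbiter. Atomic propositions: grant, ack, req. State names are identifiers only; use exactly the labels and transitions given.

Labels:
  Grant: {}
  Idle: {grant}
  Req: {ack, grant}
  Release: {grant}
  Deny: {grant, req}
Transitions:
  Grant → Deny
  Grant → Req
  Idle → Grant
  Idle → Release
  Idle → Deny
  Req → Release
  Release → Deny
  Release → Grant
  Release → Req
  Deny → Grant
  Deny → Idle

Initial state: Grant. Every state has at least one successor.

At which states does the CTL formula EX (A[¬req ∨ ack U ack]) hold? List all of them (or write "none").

States satisfying A[¬req ∨ ack U ack]: {Req}.
States satisfying EX (A[¬req ∨ ack U ack]): {Grant, Release}.

{Grant, Release}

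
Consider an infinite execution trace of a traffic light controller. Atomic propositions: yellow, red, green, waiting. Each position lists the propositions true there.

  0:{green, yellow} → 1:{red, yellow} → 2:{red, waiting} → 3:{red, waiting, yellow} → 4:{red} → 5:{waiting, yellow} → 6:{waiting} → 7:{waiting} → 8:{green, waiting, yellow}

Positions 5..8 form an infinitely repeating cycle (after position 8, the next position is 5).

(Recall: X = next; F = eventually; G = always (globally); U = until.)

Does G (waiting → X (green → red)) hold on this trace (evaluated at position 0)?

Does not hold

waiting → X (green → red) must hold at every position from 0 onward. It fails at position 7, so G (waiting → X (green → red)) is false.
Positions where waiting holds: 2, 3, 5, 6, 7, 8.
Check X (green → red) at each: 2→ok, 3→ok, 5→ok, 6→ok, 7→fails, 8→ok.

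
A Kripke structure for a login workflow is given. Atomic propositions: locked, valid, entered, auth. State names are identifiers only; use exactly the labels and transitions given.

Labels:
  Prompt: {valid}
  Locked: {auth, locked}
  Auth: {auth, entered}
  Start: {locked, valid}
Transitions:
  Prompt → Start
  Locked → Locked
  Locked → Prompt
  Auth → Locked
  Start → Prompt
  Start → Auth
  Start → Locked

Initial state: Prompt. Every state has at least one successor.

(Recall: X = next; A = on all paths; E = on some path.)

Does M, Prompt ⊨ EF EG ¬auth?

Satisfied

States satisfying EG ¬auth: {Prompt, Start}.
States satisfying EF EG ¬auth: {Prompt, Locked, Auth, Start}.
Some path from Prompt reaches a state where EG ¬auth holds.
Prompt ∈ Sat(EF EG ¬auth).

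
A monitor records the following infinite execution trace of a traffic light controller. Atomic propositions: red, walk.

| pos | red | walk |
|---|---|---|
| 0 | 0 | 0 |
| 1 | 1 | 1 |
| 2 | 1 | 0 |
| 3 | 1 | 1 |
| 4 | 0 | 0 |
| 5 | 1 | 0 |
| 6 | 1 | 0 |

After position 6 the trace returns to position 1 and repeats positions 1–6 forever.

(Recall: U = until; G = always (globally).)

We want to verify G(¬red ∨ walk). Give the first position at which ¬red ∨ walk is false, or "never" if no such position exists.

2

Check ¬red ∨ walk at each position in order: 0 ✓, 1 ✓.
At position 2 the labels are {red}, so ¬red ∨ walk is false there. This is the first violation.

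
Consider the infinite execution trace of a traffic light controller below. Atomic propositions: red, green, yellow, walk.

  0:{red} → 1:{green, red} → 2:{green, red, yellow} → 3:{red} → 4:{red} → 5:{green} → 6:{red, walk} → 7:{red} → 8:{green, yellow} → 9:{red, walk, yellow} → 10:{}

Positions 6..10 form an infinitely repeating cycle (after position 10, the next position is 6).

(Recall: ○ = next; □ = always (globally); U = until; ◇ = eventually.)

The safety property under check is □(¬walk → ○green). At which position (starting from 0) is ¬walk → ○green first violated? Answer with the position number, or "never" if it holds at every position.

Check ¬walk → ○green at each position in order: 0 ✓, 1 ✓.
At position 2 the labels are {green, red, yellow} and the next position 3 has {red}, so ¬walk → ○green is false there. This is the first violation.

2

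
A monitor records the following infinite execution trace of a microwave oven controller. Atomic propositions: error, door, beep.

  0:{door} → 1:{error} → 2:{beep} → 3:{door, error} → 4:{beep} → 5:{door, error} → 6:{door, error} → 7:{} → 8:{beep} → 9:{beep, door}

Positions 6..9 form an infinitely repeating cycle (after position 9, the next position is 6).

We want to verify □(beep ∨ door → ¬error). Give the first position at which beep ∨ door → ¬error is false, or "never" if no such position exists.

3

Check beep ∨ door → ¬error at each position in order: 0 ✓, 1 ✓, 2 ✓.
At position 3 the labels are {door, error}, so beep ∨ door → ¬error is false there. This is the first violation.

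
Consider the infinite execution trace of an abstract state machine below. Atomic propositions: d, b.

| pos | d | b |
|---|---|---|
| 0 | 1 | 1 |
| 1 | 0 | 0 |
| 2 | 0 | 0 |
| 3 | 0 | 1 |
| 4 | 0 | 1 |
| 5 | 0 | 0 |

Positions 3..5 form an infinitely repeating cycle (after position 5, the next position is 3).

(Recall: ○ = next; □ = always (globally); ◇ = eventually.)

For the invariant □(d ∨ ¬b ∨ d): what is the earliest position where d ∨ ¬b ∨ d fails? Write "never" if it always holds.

Check d ∨ ¬b ∨ d at each position in order: 0 ✓, 1 ✓, 2 ✓.
At position 3 the labels are {b}, so d ∨ ¬b ∨ d is false there. This is the first violation.

3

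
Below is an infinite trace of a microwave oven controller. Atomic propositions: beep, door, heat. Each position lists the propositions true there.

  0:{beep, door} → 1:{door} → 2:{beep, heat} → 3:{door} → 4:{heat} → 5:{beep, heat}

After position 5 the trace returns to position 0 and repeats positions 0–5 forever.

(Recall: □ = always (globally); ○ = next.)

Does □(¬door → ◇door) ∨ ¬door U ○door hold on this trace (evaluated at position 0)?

Holds

¬door → ◇door holds at every position 0..5, and those are all positions ever visited, so □(¬door → ◇door) holds.
Positions where ¬door holds: 2, 4, 5.
Check ◇door at each: 2→ok, 4→ok, 5→ok.
Walking from position 0: ○door first holds at position 0, and ¬door holds at every earlier position along the way, so ¬door U ○door holds.
At position 0: □(¬door → ◇door) is true; ¬door U ○door is true; so □(¬door → ◇door) ∨ ¬door U ○door is true.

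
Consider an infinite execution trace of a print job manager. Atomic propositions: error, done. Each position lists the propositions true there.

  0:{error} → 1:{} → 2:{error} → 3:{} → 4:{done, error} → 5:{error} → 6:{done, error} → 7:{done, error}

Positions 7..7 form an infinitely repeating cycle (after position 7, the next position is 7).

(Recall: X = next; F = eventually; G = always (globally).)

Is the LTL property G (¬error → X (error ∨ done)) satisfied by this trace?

Holds

¬error → X (error ∨ done) holds at every position 0..7, and those are all positions ever visited, so G (¬error → X (error ∨ done)) holds.
Positions where ¬error holds: 1, 3.
Check X (error ∨ done) at each: 1→ok, 3→ok.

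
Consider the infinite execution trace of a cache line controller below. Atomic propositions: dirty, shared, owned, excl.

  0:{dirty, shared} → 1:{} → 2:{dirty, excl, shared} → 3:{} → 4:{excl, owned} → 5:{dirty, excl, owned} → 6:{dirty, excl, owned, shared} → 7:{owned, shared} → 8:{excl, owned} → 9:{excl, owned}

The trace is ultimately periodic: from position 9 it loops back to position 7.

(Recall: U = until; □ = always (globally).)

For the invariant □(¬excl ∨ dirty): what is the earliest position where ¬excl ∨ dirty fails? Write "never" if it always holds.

4

Check ¬excl ∨ dirty at each position in order: 0 ✓, 1 ✓, 2 ✓, 3 ✓.
At position 4 the labels are {excl, owned}, so ¬excl ∨ dirty is false there. This is the first violation.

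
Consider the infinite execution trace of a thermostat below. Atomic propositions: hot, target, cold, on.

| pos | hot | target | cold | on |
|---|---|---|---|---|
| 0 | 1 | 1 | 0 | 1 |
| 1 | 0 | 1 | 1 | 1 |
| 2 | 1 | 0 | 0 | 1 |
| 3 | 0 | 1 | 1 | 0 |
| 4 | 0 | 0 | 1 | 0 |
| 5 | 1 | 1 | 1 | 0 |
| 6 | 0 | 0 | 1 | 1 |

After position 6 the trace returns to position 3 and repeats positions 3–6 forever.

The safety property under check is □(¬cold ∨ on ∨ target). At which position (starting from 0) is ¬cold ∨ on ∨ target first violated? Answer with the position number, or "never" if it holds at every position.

4

Check ¬cold ∨ on ∨ target at each position in order: 0 ✓, 1 ✓, 2 ✓, 3 ✓.
At position 4 the labels are {cold}, so ¬cold ∨ on ∨ target is false there. This is the first violation.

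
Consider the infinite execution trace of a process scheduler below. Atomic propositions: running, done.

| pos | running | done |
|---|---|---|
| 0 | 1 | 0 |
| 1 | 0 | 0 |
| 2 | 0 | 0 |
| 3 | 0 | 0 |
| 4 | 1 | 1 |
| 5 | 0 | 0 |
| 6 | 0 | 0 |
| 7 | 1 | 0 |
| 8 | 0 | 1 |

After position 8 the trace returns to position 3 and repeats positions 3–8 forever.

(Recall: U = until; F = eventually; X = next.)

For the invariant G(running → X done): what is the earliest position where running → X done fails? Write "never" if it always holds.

0

At position 0 the labels are {running} and the next position 1 has {}, so running → X done is false there. This is the first violation.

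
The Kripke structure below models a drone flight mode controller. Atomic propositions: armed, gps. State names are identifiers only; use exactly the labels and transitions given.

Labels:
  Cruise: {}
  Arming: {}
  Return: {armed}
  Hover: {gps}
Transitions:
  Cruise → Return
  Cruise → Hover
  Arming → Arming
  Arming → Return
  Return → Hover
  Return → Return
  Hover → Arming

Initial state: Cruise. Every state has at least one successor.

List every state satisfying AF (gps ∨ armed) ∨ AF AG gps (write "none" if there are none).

{Cruise, Return, Hover}

States satisfying gps ∨ armed: {Return, Hover}.
States satisfying AF (gps ∨ armed): {Cruise, Return, Hover}.
States satisfying AG gps: ∅.
States satisfying AF AG gps: ∅.
States satisfying AF (gps ∨ armed) ∨ AF AG gps: {Cruise, Return, Hover}.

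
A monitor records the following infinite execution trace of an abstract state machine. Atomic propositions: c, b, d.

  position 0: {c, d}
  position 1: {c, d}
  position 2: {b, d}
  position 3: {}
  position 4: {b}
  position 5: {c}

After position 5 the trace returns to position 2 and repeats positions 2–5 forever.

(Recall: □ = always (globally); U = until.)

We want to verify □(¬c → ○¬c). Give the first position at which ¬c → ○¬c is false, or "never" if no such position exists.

Check ¬c → ○¬c at each position in order: 0 ✓, 1 ✓, 2 ✓, 3 ✓.
At position 4 the labels are {b} and the next position 5 has {c}, so ¬c → ○¬c is false there. This is the first violation.

4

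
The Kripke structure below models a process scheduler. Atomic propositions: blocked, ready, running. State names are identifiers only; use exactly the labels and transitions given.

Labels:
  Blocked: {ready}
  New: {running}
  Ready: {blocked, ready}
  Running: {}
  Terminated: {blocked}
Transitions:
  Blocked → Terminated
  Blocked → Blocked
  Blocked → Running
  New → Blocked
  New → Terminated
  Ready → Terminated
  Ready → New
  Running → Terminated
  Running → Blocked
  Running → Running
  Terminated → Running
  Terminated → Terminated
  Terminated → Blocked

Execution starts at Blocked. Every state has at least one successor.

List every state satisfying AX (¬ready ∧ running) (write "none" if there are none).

States satisfying ¬ready ∧ running: {New}.
States satisfying AX (¬ready ∧ running): ∅.

none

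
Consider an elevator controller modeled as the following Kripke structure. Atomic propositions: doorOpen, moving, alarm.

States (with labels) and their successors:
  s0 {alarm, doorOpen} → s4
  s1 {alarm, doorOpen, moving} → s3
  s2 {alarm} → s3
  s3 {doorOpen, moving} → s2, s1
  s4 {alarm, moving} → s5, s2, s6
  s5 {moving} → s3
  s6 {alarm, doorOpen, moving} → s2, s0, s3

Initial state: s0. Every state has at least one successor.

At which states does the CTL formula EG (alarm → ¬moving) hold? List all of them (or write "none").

States satisfying alarm → ¬moving: {s0, s2, s3, s5}.
States satisfying EG (alarm → ¬moving): {s2, s3, s5}.

{s2, s3, s5}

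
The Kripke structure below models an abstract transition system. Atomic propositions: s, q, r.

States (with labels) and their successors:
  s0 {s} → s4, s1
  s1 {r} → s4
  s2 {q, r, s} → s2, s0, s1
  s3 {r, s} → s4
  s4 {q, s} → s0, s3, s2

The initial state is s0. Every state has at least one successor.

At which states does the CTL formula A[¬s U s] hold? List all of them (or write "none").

{s0, s1, s2, s3, s4}

States satisfying ¬s: {s1}.
States satisfying s: {s0, s2, s3, s4}.
States satisfying A[¬s U s]: {s0, s1, s2, s3, s4}.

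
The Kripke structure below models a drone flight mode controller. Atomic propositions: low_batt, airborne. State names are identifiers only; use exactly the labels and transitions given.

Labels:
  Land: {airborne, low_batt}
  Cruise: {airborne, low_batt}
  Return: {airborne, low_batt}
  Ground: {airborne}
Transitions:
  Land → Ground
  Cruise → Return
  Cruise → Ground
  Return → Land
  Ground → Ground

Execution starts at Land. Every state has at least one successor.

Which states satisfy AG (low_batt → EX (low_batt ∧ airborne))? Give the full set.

States satisfying low_batt → EX (low_batt ∧ airborne): {Cruise, Return, Ground}.
States satisfying AG (low_batt → EX (low_batt ∧ airborne)): {Ground}.

{Ground}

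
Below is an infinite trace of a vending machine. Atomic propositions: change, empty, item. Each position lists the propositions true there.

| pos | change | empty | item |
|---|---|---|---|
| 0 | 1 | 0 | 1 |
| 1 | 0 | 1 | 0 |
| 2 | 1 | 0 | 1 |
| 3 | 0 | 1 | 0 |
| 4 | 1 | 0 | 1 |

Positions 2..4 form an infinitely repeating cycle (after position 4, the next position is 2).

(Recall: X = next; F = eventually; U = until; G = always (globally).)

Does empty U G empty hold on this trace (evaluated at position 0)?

Does not hold

Walking from position 0: at position 0, G empty has not yet held and empty fails, so empty U G empty is false.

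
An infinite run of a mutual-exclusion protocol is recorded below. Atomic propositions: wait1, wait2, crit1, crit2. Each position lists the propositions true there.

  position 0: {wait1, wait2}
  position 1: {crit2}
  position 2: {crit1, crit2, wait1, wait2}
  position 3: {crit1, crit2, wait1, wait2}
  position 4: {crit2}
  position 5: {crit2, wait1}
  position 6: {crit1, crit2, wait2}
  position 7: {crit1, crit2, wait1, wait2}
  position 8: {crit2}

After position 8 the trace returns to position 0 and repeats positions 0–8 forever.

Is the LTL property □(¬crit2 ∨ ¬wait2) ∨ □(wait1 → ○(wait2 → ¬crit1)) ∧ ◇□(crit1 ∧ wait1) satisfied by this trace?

¬crit2 ∨ ¬wait2 must hold at every position from 0 onward. It fails at position 2, so □(¬crit2 ∨ ¬wait2) is false.
At position 0: □(¬crit2 ∨ ¬wait2) is false; □(wait1 → ○(wait2 → ¬crit1)) ∧ ◇□(crit1 ∧ wait1) is false; so □(¬crit2 ∨ ¬wait2) ∨ □(wait1 → ○(wait2 → ¬crit1)) ∧ ◇□(crit1 ∧ wait1) is false.

Does not hold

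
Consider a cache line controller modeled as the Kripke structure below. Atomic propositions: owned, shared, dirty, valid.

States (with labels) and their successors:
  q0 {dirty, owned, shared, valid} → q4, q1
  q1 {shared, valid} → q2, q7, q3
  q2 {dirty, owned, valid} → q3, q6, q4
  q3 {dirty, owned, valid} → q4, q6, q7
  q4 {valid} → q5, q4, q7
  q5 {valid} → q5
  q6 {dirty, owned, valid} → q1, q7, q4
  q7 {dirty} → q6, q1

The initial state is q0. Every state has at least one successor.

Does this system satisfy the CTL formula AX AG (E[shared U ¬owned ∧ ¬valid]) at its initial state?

States satisfying AG (E[shared U ¬owned ∧ ¬valid]): ∅.
States satisfying AX AG (E[shared U ¬owned ∧ ¬valid]): ∅.
q0 ∉ Sat(AX AG (E[shared U ¬owned ∧ ¬valid])).

Violated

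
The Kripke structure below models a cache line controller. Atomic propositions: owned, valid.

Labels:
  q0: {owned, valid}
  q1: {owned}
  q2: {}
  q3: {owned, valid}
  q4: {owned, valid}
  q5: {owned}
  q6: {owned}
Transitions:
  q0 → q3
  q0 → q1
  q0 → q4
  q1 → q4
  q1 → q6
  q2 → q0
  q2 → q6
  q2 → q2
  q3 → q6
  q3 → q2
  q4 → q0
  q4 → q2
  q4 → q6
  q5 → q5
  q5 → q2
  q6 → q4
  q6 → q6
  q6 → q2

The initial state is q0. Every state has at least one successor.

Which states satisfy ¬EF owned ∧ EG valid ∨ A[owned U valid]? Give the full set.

States satisfying owned: {q0, q1, q3, q4, q5, q6}.
States satisfying EF owned: {q0, q1, q2, q3, q4, q5, q6}.
States satisfying ¬EF owned: ∅.
States satisfying valid: {q0, q3, q4}.
States satisfying EG valid: {q0, q4}.
States satisfying ¬EF owned ∧ EG valid: ∅.
States satisfying A[owned U valid]: {q0, q3, q4}.
States satisfying ¬EF owned ∧ EG valid ∨ A[owned U valid]: {q0, q3, q4}.

{q0, q3, q4}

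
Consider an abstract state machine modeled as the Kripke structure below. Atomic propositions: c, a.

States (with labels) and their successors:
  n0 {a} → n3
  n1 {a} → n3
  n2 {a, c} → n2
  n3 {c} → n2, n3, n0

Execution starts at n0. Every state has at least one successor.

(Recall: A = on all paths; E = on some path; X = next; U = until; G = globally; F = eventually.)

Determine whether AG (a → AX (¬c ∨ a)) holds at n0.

States satisfying a → AX (¬c ∨ a): {n2, n3}.
States satisfying AG (a → AX (¬c ∨ a)): {n2}.
n0 is reachable from n0 and violates a → AX (¬c ∨ a), so AG fails at n0.
n0 ∉ Sat(AG (a → AX (¬c ∨ a))).

No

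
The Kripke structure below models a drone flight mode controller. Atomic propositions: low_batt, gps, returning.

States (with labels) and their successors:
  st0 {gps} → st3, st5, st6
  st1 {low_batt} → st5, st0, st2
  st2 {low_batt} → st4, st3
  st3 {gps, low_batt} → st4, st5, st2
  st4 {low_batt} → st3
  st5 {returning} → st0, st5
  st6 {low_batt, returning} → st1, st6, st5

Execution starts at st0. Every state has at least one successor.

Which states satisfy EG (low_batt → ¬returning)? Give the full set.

{st0, st1, st2, st3, st4, st5}

States satisfying low_batt → ¬returning: {st0, st1, st2, st3, st4, st5}.
States satisfying EG (low_batt → ¬returning): {st0, st1, st2, st3, st4, st5}.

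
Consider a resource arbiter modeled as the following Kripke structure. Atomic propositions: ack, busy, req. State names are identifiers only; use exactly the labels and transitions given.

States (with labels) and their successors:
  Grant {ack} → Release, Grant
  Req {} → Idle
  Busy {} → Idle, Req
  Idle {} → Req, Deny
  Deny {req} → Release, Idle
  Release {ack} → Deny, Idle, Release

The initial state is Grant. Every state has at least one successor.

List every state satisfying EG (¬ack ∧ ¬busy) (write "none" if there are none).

{Req, Busy, Idle, Deny}

States satisfying ¬ack ∧ ¬busy: {Req, Busy, Idle, Deny}.
States satisfying EG (¬ack ∧ ¬busy): {Req, Busy, Idle, Deny}.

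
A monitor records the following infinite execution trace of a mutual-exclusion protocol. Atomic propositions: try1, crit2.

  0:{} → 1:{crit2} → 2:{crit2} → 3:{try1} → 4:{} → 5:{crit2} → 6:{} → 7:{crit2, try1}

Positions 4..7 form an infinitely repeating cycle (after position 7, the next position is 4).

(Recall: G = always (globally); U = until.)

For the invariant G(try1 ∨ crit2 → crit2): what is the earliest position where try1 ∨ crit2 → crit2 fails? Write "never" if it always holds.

3

Check try1 ∨ crit2 → crit2 at each position in order: 0 ✓, 1 ✓, 2 ✓.
At position 3 the labels are {try1}, so try1 ∨ crit2 → crit2 is false there. This is the first violation.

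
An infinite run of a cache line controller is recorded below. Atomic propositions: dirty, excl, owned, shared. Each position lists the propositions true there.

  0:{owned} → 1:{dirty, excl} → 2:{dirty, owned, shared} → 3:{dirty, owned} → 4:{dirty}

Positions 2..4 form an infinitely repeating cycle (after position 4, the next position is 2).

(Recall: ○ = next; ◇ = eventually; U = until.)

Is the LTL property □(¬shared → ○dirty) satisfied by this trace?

Satisfied

¬shared → ○dirty holds at every position 0..4, and those are all positions ever visited, so □(¬shared → ○dirty) holds.
Positions where ¬shared holds: 0, 1, 3, 4.
Check ○dirty at each: 0→ok, 1→ok, 3→ok, 4→ok.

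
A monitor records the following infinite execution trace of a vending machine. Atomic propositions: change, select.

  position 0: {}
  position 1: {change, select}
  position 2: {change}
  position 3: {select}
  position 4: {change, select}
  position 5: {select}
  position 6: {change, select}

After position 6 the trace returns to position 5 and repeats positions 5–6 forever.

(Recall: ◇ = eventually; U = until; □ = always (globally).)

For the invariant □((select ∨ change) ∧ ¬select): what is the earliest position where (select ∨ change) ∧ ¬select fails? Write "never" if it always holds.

At position 0 the labels are {}, so (select ∨ change) ∧ ¬select is false there. This is the first violation.

0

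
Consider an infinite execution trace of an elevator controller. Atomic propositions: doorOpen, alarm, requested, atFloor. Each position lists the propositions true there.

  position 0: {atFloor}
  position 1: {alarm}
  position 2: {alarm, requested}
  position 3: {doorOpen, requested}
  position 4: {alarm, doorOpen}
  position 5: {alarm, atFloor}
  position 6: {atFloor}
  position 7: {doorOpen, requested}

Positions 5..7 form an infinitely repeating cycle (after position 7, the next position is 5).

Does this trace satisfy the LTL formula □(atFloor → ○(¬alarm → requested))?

Does not hold

atFloor → ○(¬alarm → requested) must hold at every position from 0 onward. It fails at position 5, so □(atFloor → ○(¬alarm → requested)) is false.
Positions where atFloor holds: 0, 5, 6.
Check ○(¬alarm → requested) at each: 0→ok, 5→fails, 6→ok.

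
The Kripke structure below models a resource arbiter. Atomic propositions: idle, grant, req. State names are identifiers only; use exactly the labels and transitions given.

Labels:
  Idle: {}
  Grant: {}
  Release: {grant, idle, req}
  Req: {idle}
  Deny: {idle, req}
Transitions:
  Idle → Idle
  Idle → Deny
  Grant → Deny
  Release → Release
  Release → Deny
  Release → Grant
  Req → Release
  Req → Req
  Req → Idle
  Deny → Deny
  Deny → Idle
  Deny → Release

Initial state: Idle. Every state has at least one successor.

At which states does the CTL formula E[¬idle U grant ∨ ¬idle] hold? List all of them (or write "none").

States satisfying ¬idle: {Idle, Grant}.
States satisfying grant ∨ ¬idle: {Idle, Grant, Release}.
States satisfying E[¬idle U grant ∨ ¬idle]: {Idle, Grant, Release}.

{Idle, Grant, Release}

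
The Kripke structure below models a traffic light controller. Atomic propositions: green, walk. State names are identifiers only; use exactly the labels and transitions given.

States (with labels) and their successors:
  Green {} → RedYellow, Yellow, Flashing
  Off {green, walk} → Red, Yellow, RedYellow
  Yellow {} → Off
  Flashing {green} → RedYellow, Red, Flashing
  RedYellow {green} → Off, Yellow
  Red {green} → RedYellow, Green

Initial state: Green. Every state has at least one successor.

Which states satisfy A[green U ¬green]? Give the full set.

{Green, Yellow}

States satisfying green: {Off, Flashing, RedYellow, Red}.
States satisfying ¬green: {Green, Yellow}.
States satisfying A[green U ¬green]: {Green, Yellow}.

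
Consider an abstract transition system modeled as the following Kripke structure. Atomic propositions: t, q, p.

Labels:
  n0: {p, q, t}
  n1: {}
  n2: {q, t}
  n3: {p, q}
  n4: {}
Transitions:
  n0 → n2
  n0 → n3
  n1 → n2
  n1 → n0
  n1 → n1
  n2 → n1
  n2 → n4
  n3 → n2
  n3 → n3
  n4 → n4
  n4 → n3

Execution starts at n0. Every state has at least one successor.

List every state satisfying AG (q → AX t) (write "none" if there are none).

none

States satisfying q → AX t: {n1, n4}.
States satisfying AG (q → AX t): ∅.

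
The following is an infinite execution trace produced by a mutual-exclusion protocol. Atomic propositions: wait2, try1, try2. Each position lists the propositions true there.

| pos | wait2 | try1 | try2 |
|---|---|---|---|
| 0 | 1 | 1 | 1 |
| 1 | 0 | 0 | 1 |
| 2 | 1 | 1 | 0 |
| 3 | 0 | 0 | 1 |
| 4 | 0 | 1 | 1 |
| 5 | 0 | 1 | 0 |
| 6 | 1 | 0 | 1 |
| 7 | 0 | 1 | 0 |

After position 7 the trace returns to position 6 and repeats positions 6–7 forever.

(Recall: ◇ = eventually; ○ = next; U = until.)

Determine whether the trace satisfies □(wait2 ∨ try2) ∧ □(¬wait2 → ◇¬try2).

wait2 ∨ try2 must hold at every position from 0 onward. It fails at position 5, so □(wait2 ∨ try2) is false.
¬wait2 → ◇¬try2 holds at every position 0..7, and those are all positions ever visited, so □(¬wait2 → ◇¬try2) holds.
Positions where ¬wait2 holds: 1, 3, 4, 5, 7.
Check ◇¬try2 at each: 1→ok, 3→ok, 4→ok, 5→ok, 7→ok.
At position 0: □(wait2 ∨ try2) is false; □(¬wait2 → ◇¬try2) is true; so □(wait2 ∨ try2) ∧ □(¬wait2 → ◇¬try2) is false.

Violated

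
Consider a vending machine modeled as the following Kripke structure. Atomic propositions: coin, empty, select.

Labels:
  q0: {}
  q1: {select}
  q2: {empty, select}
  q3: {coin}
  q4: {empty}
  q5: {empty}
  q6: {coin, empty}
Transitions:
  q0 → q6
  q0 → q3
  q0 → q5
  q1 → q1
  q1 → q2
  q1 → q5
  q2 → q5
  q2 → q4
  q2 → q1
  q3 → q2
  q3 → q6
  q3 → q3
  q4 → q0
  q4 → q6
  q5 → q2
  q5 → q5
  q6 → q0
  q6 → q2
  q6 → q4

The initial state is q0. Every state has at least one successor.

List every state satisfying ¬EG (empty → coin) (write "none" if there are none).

{q2, q4, q5}

States satisfying empty → coin: {q0, q1, q3, q6}.
States satisfying EG (empty → coin): {q0, q1, q3, q6}.
States satisfying ¬EG (empty → coin): {q2, q4, q5}.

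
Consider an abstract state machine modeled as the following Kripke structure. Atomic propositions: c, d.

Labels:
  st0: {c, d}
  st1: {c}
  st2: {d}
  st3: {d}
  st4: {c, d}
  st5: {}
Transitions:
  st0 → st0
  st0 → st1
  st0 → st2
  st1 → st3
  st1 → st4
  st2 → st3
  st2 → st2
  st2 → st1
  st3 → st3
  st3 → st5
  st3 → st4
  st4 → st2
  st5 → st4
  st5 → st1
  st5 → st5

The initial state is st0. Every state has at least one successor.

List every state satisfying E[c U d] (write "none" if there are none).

{st0, st1, st2, st3, st4}

States satisfying c: {st0, st1, st4}.
States satisfying d: {st0, st2, st3, st4}.
States satisfying E[c U d]: {st0, st1, st2, st3, st4}.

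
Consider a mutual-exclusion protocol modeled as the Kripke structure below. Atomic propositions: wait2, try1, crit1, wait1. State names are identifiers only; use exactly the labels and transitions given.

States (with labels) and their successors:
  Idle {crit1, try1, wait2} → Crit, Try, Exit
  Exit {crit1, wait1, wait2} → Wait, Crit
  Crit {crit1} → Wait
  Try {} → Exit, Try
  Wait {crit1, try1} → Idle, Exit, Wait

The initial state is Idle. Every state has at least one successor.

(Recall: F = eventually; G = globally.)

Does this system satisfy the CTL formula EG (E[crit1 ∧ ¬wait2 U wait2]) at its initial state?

States satisfying E[crit1 ∧ ¬wait2 U wait2]: {Idle, Exit, Crit, Wait}.
States satisfying EG (E[crit1 ∧ ¬wait2 U wait2]): {Idle, Exit, Crit, Wait}.
Idle ∈ Sat(EG (E[crit1 ∧ ¬wait2 U wait2])).

Satisfied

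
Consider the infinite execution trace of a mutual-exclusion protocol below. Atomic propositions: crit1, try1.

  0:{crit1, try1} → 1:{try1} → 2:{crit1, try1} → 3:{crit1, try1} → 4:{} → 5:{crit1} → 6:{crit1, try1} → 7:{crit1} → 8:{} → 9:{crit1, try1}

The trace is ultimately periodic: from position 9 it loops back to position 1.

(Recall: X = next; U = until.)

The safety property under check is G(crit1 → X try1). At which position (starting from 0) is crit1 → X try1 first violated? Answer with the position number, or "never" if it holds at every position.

Check crit1 → X try1 at each position in order: 0 ✓, 1 ✓, 2 ✓.
At position 3 the labels are {crit1, try1} and the next position 4 has {}, so crit1 → X try1 is false there. This is the first violation.

3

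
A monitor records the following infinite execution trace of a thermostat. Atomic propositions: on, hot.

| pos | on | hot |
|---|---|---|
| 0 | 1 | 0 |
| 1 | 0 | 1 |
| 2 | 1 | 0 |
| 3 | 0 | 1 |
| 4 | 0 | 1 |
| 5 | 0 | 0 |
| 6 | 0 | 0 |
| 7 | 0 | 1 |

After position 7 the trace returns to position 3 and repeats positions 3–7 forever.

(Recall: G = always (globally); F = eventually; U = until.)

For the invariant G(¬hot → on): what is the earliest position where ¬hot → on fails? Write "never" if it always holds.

Check ¬hot → on at each position in order: 0 ✓, 1 ✓, 2 ✓, 3 ✓, 4 ✓.
At position 5 the labels are {}, so ¬hot → on is false there. This is the first violation.

5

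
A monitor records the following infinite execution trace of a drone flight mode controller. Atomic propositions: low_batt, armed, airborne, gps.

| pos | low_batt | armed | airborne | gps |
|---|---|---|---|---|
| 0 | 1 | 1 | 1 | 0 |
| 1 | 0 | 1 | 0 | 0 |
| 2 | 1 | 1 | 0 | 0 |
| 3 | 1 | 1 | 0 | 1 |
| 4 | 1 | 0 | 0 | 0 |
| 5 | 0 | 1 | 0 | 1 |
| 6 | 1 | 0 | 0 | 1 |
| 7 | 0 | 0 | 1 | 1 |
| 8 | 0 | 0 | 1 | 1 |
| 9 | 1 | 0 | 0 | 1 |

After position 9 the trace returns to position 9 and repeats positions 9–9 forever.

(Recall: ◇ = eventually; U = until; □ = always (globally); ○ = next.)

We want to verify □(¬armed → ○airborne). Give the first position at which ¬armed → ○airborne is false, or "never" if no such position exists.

4

Check ¬armed → ○airborne at each position in order: 0 ✓, 1 ✓, 2 ✓, 3 ✓.
At position 4 the labels are {low_batt} and the next position 5 has {armed, gps}, so ¬armed → ○airborne is false there. This is the first violation.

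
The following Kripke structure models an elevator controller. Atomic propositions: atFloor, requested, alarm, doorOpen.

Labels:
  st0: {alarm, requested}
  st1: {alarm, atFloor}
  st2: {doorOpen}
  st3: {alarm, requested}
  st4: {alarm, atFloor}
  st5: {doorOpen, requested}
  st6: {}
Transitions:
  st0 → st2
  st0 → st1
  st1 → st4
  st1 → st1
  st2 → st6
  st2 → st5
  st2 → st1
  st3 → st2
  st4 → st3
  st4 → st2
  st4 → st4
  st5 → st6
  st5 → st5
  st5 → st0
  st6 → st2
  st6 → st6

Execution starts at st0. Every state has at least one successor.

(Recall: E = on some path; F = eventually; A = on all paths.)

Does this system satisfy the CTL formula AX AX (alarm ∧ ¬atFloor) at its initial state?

Violated

States satisfying AX (alarm ∧ ¬atFloor): ∅.
States satisfying AX AX (alarm ∧ ¬atFloor): ∅.
st0 ∉ Sat(AX AX (alarm ∧ ¬atFloor)).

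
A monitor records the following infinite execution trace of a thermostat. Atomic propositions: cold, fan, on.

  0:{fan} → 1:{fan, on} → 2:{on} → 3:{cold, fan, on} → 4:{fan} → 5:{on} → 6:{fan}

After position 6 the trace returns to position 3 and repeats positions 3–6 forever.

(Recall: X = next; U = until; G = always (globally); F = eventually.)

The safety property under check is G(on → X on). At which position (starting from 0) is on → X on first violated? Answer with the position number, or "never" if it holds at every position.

3

Check on → X on at each position in order: 0 ✓, 1 ✓, 2 ✓.
At position 3 the labels are {cold, fan, on} and the next position 4 has {fan}, so on → X on is false there. This is the first violation.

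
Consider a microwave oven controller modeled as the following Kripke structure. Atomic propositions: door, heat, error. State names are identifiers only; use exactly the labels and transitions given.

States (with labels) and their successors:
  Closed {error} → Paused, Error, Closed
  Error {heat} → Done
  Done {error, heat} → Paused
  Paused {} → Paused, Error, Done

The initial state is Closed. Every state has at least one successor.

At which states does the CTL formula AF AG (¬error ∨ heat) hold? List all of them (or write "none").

{Error, Done, Paused}

States satisfying AG (¬error ∨ heat): {Error, Done, Paused}.
States satisfying AF AG (¬error ∨ heat): {Error, Done, Paused}.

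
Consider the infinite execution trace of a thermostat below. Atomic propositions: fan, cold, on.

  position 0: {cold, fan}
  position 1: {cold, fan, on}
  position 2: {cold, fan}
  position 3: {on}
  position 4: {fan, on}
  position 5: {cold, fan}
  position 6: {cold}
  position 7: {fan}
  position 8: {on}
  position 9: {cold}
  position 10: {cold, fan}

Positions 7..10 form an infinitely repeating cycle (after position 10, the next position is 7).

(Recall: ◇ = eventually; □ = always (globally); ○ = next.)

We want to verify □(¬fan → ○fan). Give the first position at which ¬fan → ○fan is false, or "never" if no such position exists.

Check ¬fan → ○fan at each position in order: 0 ✓, 1 ✓, 2 ✓, 3 ✓, 4 ✓, 5 ✓, 6 ✓, 7 ✓.
At position 8 the labels are {on} and the next position 9 has {cold}, so ¬fan → ○fan is false there. This is the first violation.

8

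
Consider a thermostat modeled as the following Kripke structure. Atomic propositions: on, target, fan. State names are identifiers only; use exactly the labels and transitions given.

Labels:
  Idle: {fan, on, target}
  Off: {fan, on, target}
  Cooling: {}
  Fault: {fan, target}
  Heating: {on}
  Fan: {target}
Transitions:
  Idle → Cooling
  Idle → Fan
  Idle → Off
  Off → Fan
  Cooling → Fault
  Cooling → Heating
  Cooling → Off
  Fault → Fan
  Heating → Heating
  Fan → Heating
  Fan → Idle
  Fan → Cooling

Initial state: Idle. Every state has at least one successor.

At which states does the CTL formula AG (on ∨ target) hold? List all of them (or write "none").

States satisfying on ∨ target: {Idle, Off, Fault, Heating, Fan}.
States satisfying AG (on ∨ target): {Heating}.

{Heating}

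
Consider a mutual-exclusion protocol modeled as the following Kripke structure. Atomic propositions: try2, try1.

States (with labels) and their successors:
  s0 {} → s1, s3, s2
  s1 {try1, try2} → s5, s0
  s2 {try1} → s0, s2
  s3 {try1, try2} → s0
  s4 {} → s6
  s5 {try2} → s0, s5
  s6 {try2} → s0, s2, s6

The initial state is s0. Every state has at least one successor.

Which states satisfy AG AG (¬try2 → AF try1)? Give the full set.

{s0, s1, s2, s3, s5, s6}

States satisfying AG (¬try2 → AF try1): {s0, s1, s2, s3, s5, s6}.
States satisfying AG AG (¬try2 → AF try1): {s0, s1, s2, s3, s5, s6}.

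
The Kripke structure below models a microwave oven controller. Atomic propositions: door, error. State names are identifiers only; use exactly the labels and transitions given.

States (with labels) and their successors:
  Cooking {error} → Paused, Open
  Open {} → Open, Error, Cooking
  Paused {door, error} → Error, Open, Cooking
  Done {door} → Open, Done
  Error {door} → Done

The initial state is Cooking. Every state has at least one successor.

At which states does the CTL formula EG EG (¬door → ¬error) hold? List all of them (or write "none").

{Open, Paused, Done, Error}

States satisfying EG (¬door → ¬error): {Open, Paused, Done, Error}.
States satisfying EG EG (¬door → ¬error): {Open, Paused, Done, Error}.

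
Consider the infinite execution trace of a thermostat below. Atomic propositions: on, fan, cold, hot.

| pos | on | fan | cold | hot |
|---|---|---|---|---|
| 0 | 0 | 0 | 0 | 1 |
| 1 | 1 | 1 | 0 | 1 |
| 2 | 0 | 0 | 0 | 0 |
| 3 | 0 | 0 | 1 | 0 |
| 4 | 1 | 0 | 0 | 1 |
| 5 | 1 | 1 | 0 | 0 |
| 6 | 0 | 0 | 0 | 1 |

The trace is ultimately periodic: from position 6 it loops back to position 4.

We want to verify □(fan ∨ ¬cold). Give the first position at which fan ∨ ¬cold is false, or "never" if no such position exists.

3

Check fan ∨ ¬cold at each position in order: 0 ✓, 1 ✓, 2 ✓.
At position 3 the labels are {cold}, so fan ∨ ¬cold is false there. This is the first violation.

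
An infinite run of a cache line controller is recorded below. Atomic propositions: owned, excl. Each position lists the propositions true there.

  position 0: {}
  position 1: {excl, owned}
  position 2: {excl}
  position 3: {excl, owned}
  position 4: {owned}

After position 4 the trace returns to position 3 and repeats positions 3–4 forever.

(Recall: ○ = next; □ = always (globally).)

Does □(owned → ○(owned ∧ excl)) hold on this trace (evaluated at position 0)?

owned → ○(owned ∧ excl) must hold at every position from 0 onward. It fails at position 1, so □(owned → ○(owned ∧ excl)) is false.
Positions where owned holds: 1, 3, 4.
Check ○(owned ∧ excl) at each: 1→fails, 3→fails, 4→ok.

No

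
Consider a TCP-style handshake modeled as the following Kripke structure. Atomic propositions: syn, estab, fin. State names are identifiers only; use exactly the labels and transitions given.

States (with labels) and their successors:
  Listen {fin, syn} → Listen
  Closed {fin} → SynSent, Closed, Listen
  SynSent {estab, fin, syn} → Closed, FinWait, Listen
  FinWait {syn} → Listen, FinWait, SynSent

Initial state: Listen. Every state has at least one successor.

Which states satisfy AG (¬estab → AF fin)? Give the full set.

{Listen}

States satisfying ¬estab → AF fin: {Listen, Closed, SynSent}.
States satisfying AG (¬estab → AF fin): {Listen}.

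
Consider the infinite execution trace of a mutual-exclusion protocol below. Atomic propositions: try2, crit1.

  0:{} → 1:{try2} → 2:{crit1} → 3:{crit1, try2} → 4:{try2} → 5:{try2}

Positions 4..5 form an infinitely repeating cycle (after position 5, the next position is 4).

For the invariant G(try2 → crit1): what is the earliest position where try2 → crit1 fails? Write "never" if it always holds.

1

Check try2 → crit1 at each position in order: 0 ✓.
At position 1 the labels are {try2}, so try2 → crit1 is false there. This is the first violation.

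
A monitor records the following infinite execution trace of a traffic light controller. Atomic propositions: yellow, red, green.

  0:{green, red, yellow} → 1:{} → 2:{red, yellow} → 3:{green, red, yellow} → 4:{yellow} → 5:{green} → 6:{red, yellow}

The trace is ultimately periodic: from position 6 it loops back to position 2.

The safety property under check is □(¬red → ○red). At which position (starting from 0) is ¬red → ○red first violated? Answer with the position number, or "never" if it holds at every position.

4

Check ¬red → ○red at each position in order: 0 ✓, 1 ✓, 2 ✓, 3 ✓.
At position 4 the labels are {yellow} and the next position 5 has {green}, so ¬red → ○red is false there. This is the first violation.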